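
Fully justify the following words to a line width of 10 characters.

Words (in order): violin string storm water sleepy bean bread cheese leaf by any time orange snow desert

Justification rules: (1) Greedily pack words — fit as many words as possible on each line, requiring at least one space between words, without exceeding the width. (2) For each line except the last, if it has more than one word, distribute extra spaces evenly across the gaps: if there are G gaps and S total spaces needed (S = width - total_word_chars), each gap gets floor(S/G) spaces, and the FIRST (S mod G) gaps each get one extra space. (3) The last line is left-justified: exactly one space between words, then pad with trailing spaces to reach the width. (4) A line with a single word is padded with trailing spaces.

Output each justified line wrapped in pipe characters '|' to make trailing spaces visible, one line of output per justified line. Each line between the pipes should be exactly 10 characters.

Answer: |violin    |
|string    |
|storm     |
|water     |
|sleepy    |
|bean bread|
|cheese    |
|leaf    by|
|any   time|
|orange    |
|snow      |
|desert    |

Derivation:
Line 1: ['violin'] (min_width=6, slack=4)
Line 2: ['string'] (min_width=6, slack=4)
Line 3: ['storm'] (min_width=5, slack=5)
Line 4: ['water'] (min_width=5, slack=5)
Line 5: ['sleepy'] (min_width=6, slack=4)
Line 6: ['bean', 'bread'] (min_width=10, slack=0)
Line 7: ['cheese'] (min_width=6, slack=4)
Line 8: ['leaf', 'by'] (min_width=7, slack=3)
Line 9: ['any', 'time'] (min_width=8, slack=2)
Line 10: ['orange'] (min_width=6, slack=4)
Line 11: ['snow'] (min_width=4, slack=6)
Line 12: ['desert'] (min_width=6, slack=4)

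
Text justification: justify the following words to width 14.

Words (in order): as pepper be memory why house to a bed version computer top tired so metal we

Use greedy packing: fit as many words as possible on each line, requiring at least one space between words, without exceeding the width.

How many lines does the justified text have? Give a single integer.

Answer: 7

Derivation:
Line 1: ['as', 'pepper', 'be'] (min_width=12, slack=2)
Line 2: ['memory', 'why'] (min_width=10, slack=4)
Line 3: ['house', 'to', 'a', 'bed'] (min_width=14, slack=0)
Line 4: ['version'] (min_width=7, slack=7)
Line 5: ['computer', 'top'] (min_width=12, slack=2)
Line 6: ['tired', 'so', 'metal'] (min_width=14, slack=0)
Line 7: ['we'] (min_width=2, slack=12)
Total lines: 7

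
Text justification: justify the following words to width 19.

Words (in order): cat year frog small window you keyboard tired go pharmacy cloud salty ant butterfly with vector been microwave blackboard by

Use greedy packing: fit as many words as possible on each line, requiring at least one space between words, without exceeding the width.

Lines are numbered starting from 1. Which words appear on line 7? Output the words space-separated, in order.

Line 1: ['cat', 'year', 'frog', 'small'] (min_width=19, slack=0)
Line 2: ['window', 'you', 'keyboard'] (min_width=19, slack=0)
Line 3: ['tired', 'go', 'pharmacy'] (min_width=17, slack=2)
Line 4: ['cloud', 'salty', 'ant'] (min_width=15, slack=4)
Line 5: ['butterfly', 'with'] (min_width=14, slack=5)
Line 6: ['vector', 'been'] (min_width=11, slack=8)
Line 7: ['microwave'] (min_width=9, slack=10)
Line 8: ['blackboard', 'by'] (min_width=13, slack=6)

Answer: microwave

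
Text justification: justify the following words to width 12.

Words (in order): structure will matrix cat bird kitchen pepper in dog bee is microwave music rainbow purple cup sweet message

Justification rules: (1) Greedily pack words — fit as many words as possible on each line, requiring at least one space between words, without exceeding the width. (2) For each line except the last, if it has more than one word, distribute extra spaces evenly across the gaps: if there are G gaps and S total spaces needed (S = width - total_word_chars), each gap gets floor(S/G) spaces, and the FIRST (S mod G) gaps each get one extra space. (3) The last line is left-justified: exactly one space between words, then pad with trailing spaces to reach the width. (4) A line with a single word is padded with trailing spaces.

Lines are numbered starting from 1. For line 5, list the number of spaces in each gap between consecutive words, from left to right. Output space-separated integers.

Line 1: ['structure'] (min_width=9, slack=3)
Line 2: ['will', 'matrix'] (min_width=11, slack=1)
Line 3: ['cat', 'bird'] (min_width=8, slack=4)
Line 4: ['kitchen'] (min_width=7, slack=5)
Line 5: ['pepper', 'in'] (min_width=9, slack=3)
Line 6: ['dog', 'bee', 'is'] (min_width=10, slack=2)
Line 7: ['microwave'] (min_width=9, slack=3)
Line 8: ['music'] (min_width=5, slack=7)
Line 9: ['rainbow'] (min_width=7, slack=5)
Line 10: ['purple', 'cup'] (min_width=10, slack=2)
Line 11: ['sweet'] (min_width=5, slack=7)
Line 12: ['message'] (min_width=7, slack=5)

Answer: 4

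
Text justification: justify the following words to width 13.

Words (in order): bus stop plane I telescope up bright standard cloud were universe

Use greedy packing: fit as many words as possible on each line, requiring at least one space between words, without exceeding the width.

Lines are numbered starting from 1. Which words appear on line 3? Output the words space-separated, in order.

Line 1: ['bus', 'stop'] (min_width=8, slack=5)
Line 2: ['plane', 'I'] (min_width=7, slack=6)
Line 3: ['telescope', 'up'] (min_width=12, slack=1)
Line 4: ['bright'] (min_width=6, slack=7)
Line 5: ['standard'] (min_width=8, slack=5)
Line 6: ['cloud', 'were'] (min_width=10, slack=3)
Line 7: ['universe'] (min_width=8, slack=5)

Answer: telescope up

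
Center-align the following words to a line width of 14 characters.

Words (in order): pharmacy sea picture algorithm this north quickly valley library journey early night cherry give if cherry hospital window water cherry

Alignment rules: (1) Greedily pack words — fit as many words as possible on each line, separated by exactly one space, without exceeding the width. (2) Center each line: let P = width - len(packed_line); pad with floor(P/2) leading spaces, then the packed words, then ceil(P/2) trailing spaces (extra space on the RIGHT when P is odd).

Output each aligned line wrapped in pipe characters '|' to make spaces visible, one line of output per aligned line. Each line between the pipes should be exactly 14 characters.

Answer: | pharmacy sea |
|   picture    |
|algorithm this|
|north quickly |
|valley library|
|journey early |
| night cherry |
|give if cherry|
|   hospital   |
| window water |
|    cherry    |

Derivation:
Line 1: ['pharmacy', 'sea'] (min_width=12, slack=2)
Line 2: ['picture'] (min_width=7, slack=7)
Line 3: ['algorithm', 'this'] (min_width=14, slack=0)
Line 4: ['north', 'quickly'] (min_width=13, slack=1)
Line 5: ['valley', 'library'] (min_width=14, slack=0)
Line 6: ['journey', 'early'] (min_width=13, slack=1)
Line 7: ['night', 'cherry'] (min_width=12, slack=2)
Line 8: ['give', 'if', 'cherry'] (min_width=14, slack=0)
Line 9: ['hospital'] (min_width=8, slack=6)
Line 10: ['window', 'water'] (min_width=12, slack=2)
Line 11: ['cherry'] (min_width=6, slack=8)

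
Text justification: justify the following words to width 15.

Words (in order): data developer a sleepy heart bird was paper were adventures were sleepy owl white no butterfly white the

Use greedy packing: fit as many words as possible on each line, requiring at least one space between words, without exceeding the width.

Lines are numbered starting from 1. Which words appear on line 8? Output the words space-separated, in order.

Answer: the

Derivation:
Line 1: ['data', 'developer'] (min_width=14, slack=1)
Line 2: ['a', 'sleepy', 'heart'] (min_width=14, slack=1)
Line 3: ['bird', 'was', 'paper'] (min_width=14, slack=1)
Line 4: ['were', 'adventures'] (min_width=15, slack=0)
Line 5: ['were', 'sleepy', 'owl'] (min_width=15, slack=0)
Line 6: ['white', 'no'] (min_width=8, slack=7)
Line 7: ['butterfly', 'white'] (min_width=15, slack=0)
Line 8: ['the'] (min_width=3, slack=12)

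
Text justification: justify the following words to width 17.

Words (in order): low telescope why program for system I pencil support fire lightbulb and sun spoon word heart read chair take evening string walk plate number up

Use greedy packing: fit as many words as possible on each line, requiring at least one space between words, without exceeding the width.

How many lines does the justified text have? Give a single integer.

Line 1: ['low', 'telescope', 'why'] (min_width=17, slack=0)
Line 2: ['program', 'for'] (min_width=11, slack=6)
Line 3: ['system', 'I', 'pencil'] (min_width=15, slack=2)
Line 4: ['support', 'fire'] (min_width=12, slack=5)
Line 5: ['lightbulb', 'and', 'sun'] (min_width=17, slack=0)
Line 6: ['spoon', 'word', 'heart'] (min_width=16, slack=1)
Line 7: ['read', 'chair', 'take'] (min_width=15, slack=2)
Line 8: ['evening', 'string'] (min_width=14, slack=3)
Line 9: ['walk', 'plate', 'number'] (min_width=17, slack=0)
Line 10: ['up'] (min_width=2, slack=15)
Total lines: 10

Answer: 10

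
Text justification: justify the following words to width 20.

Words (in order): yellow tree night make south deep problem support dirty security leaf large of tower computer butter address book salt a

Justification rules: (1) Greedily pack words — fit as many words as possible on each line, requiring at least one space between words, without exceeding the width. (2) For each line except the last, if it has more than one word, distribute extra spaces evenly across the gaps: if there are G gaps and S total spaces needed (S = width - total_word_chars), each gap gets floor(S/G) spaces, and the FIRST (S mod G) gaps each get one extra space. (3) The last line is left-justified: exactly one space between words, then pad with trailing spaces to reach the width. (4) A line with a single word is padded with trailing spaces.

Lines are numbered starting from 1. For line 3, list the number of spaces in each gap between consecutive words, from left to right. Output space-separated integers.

Answer: 6

Derivation:
Line 1: ['yellow', 'tree', 'night'] (min_width=17, slack=3)
Line 2: ['make', 'south', 'deep'] (min_width=15, slack=5)
Line 3: ['problem', 'support'] (min_width=15, slack=5)
Line 4: ['dirty', 'security', 'leaf'] (min_width=19, slack=1)
Line 5: ['large', 'of', 'tower'] (min_width=14, slack=6)
Line 6: ['computer', 'butter'] (min_width=15, slack=5)
Line 7: ['address', 'book', 'salt', 'a'] (min_width=19, slack=1)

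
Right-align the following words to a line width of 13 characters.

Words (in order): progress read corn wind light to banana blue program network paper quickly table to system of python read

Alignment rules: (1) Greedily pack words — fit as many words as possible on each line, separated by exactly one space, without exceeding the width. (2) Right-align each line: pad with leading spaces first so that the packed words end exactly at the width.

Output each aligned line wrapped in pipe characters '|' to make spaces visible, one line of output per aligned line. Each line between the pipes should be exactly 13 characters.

Answer: |progress read|
|    corn wind|
|     light to|
|  banana blue|
|      program|
|network paper|
|quickly table|
| to system of|
|  python read|

Derivation:
Line 1: ['progress', 'read'] (min_width=13, slack=0)
Line 2: ['corn', 'wind'] (min_width=9, slack=4)
Line 3: ['light', 'to'] (min_width=8, slack=5)
Line 4: ['banana', 'blue'] (min_width=11, slack=2)
Line 5: ['program'] (min_width=7, slack=6)
Line 6: ['network', 'paper'] (min_width=13, slack=0)
Line 7: ['quickly', 'table'] (min_width=13, slack=0)
Line 8: ['to', 'system', 'of'] (min_width=12, slack=1)
Line 9: ['python', 'read'] (min_width=11, slack=2)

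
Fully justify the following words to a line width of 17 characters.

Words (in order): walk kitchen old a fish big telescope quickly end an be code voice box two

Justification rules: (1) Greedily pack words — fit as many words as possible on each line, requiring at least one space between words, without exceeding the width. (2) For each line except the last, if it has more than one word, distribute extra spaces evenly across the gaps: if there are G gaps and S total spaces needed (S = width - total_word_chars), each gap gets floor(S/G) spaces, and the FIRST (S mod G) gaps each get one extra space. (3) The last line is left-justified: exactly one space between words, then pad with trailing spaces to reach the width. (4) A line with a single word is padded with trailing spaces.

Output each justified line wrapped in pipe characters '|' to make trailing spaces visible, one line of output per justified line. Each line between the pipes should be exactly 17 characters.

Line 1: ['walk', 'kitchen', 'old'] (min_width=16, slack=1)
Line 2: ['a', 'fish', 'big'] (min_width=10, slack=7)
Line 3: ['telescope', 'quickly'] (min_width=17, slack=0)
Line 4: ['end', 'an', 'be', 'code'] (min_width=14, slack=3)
Line 5: ['voice', 'box', 'two'] (min_width=13, slack=4)

Answer: |walk  kitchen old|
|a     fish    big|
|telescope quickly|
|end  an  be  code|
|voice box two    |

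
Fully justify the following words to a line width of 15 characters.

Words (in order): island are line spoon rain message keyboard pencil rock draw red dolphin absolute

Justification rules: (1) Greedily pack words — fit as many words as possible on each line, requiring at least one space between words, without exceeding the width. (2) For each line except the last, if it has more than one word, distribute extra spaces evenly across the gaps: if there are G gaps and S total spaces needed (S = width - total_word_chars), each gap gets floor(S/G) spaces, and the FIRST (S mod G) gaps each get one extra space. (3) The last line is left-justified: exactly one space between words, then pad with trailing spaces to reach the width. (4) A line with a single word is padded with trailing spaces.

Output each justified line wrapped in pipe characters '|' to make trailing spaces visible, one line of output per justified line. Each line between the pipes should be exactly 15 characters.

Answer: |island are line|
|spoon      rain|
|message        |
|keyboard pencil|
|rock  draw  red|
|dolphin        |
|absolute       |

Derivation:
Line 1: ['island', 'are', 'line'] (min_width=15, slack=0)
Line 2: ['spoon', 'rain'] (min_width=10, slack=5)
Line 3: ['message'] (min_width=7, slack=8)
Line 4: ['keyboard', 'pencil'] (min_width=15, slack=0)
Line 5: ['rock', 'draw', 'red'] (min_width=13, slack=2)
Line 6: ['dolphin'] (min_width=7, slack=8)
Line 7: ['absolute'] (min_width=8, slack=7)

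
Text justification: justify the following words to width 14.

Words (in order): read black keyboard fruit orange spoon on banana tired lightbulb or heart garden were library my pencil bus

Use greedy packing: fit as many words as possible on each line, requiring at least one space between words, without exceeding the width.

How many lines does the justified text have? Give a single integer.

Answer: 9

Derivation:
Line 1: ['read', 'black'] (min_width=10, slack=4)
Line 2: ['keyboard', 'fruit'] (min_width=14, slack=0)
Line 3: ['orange', 'spoon'] (min_width=12, slack=2)
Line 4: ['on', 'banana'] (min_width=9, slack=5)
Line 5: ['tired'] (min_width=5, slack=9)
Line 6: ['lightbulb', 'or'] (min_width=12, slack=2)
Line 7: ['heart', 'garden'] (min_width=12, slack=2)
Line 8: ['were', 'library'] (min_width=12, slack=2)
Line 9: ['my', 'pencil', 'bus'] (min_width=13, slack=1)
Total lines: 9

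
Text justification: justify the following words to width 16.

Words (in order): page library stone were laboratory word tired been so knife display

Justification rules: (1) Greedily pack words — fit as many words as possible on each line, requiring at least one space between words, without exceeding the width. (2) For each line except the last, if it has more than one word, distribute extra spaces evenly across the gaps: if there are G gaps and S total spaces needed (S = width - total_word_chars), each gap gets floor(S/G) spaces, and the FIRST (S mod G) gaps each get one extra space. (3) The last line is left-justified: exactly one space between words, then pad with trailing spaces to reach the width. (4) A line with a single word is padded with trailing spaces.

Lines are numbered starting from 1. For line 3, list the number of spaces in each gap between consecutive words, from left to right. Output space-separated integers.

Line 1: ['page', 'library'] (min_width=12, slack=4)
Line 2: ['stone', 'were'] (min_width=10, slack=6)
Line 3: ['laboratory', 'word'] (min_width=15, slack=1)
Line 4: ['tired', 'been', 'so'] (min_width=13, slack=3)
Line 5: ['knife', 'display'] (min_width=13, slack=3)

Answer: 2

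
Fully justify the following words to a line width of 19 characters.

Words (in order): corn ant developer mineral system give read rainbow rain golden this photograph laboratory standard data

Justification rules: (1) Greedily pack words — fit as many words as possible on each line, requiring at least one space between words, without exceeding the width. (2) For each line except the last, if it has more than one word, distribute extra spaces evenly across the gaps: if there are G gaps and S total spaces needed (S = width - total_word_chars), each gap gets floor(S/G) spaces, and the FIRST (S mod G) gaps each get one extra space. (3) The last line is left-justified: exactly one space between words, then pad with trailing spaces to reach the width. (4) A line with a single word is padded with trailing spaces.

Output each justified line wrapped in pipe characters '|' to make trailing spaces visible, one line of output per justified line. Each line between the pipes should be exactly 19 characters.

Line 1: ['corn', 'ant', 'developer'] (min_width=18, slack=1)
Line 2: ['mineral', 'system', 'give'] (min_width=19, slack=0)
Line 3: ['read', 'rainbow', 'rain'] (min_width=17, slack=2)
Line 4: ['golden', 'this'] (min_width=11, slack=8)
Line 5: ['photograph'] (min_width=10, slack=9)
Line 6: ['laboratory', 'standard'] (min_width=19, slack=0)
Line 7: ['data'] (min_width=4, slack=15)

Answer: |corn  ant developer|
|mineral system give|
|read  rainbow  rain|
|golden         this|
|photograph         |
|laboratory standard|
|data               |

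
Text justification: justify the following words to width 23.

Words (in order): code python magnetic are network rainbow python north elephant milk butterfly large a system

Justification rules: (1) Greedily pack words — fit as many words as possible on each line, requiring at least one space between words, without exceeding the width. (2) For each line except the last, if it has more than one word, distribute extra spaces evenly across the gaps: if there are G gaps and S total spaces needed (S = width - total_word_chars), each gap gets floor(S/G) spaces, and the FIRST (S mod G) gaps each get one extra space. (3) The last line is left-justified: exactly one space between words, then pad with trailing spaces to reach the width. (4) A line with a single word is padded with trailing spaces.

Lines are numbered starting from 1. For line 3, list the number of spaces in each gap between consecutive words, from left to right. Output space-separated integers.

Line 1: ['code', 'python', 'magnetic'] (min_width=20, slack=3)
Line 2: ['are', 'network', 'rainbow'] (min_width=19, slack=4)
Line 3: ['python', 'north', 'elephant'] (min_width=21, slack=2)
Line 4: ['milk', 'butterfly', 'large', 'a'] (min_width=22, slack=1)
Line 5: ['system'] (min_width=6, slack=17)

Answer: 2 2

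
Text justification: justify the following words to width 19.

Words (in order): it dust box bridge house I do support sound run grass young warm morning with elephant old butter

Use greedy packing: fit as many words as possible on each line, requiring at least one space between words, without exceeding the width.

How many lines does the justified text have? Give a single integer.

Answer: 6

Derivation:
Line 1: ['it', 'dust', 'box', 'bridge'] (min_width=18, slack=1)
Line 2: ['house', 'I', 'do', 'support'] (min_width=18, slack=1)
Line 3: ['sound', 'run', 'grass'] (min_width=15, slack=4)
Line 4: ['young', 'warm', 'morning'] (min_width=18, slack=1)
Line 5: ['with', 'elephant', 'old'] (min_width=17, slack=2)
Line 6: ['butter'] (min_width=6, slack=13)
Total lines: 6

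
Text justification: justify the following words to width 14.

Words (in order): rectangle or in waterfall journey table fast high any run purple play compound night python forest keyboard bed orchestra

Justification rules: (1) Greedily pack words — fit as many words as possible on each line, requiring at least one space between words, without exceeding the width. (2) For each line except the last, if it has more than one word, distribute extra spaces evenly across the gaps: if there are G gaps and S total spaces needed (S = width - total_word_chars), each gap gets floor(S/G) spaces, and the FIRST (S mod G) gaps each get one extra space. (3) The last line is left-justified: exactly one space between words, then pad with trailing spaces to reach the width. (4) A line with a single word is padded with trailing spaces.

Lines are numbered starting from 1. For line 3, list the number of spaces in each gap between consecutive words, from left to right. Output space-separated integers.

Line 1: ['rectangle', 'or'] (min_width=12, slack=2)
Line 2: ['in', 'waterfall'] (min_width=12, slack=2)
Line 3: ['journey', 'table'] (min_width=13, slack=1)
Line 4: ['fast', 'high', 'any'] (min_width=13, slack=1)
Line 5: ['run', 'purple'] (min_width=10, slack=4)
Line 6: ['play', 'compound'] (min_width=13, slack=1)
Line 7: ['night', 'python'] (min_width=12, slack=2)
Line 8: ['forest'] (min_width=6, slack=8)
Line 9: ['keyboard', 'bed'] (min_width=12, slack=2)
Line 10: ['orchestra'] (min_width=9, slack=5)

Answer: 2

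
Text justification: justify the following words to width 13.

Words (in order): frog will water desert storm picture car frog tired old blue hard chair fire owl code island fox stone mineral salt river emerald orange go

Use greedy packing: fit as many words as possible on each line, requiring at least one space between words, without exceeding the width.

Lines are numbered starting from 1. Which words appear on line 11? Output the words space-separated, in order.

Answer: salt river

Derivation:
Line 1: ['frog', 'will'] (min_width=9, slack=4)
Line 2: ['water', 'desert'] (min_width=12, slack=1)
Line 3: ['storm', 'picture'] (min_width=13, slack=0)
Line 4: ['car', 'frog'] (min_width=8, slack=5)
Line 5: ['tired', 'old'] (min_width=9, slack=4)
Line 6: ['blue', 'hard'] (min_width=9, slack=4)
Line 7: ['chair', 'fire'] (min_width=10, slack=3)
Line 8: ['owl', 'code'] (min_width=8, slack=5)
Line 9: ['island', 'fox'] (min_width=10, slack=3)
Line 10: ['stone', 'mineral'] (min_width=13, slack=0)
Line 11: ['salt', 'river'] (min_width=10, slack=3)
Line 12: ['emerald'] (min_width=7, slack=6)
Line 13: ['orange', 'go'] (min_width=9, slack=4)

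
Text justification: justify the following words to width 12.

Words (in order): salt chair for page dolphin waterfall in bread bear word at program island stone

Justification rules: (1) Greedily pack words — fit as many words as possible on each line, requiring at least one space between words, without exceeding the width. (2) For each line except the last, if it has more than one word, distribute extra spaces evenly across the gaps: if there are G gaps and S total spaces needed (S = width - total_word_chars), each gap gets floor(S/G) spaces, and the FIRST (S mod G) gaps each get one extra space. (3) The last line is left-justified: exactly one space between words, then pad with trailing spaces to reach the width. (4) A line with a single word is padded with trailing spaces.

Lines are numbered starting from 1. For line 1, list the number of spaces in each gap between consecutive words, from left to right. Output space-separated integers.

Line 1: ['salt', 'chair'] (min_width=10, slack=2)
Line 2: ['for', 'page'] (min_width=8, slack=4)
Line 3: ['dolphin'] (min_width=7, slack=5)
Line 4: ['waterfall', 'in'] (min_width=12, slack=0)
Line 5: ['bread', 'bear'] (min_width=10, slack=2)
Line 6: ['word', 'at'] (min_width=7, slack=5)
Line 7: ['program'] (min_width=7, slack=5)
Line 8: ['island', 'stone'] (min_width=12, slack=0)

Answer: 3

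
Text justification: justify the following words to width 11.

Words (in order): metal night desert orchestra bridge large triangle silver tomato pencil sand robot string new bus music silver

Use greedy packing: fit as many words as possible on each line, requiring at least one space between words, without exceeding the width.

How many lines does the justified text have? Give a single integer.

Answer: 13

Derivation:
Line 1: ['metal', 'night'] (min_width=11, slack=0)
Line 2: ['desert'] (min_width=6, slack=5)
Line 3: ['orchestra'] (min_width=9, slack=2)
Line 4: ['bridge'] (min_width=6, slack=5)
Line 5: ['large'] (min_width=5, slack=6)
Line 6: ['triangle'] (min_width=8, slack=3)
Line 7: ['silver'] (min_width=6, slack=5)
Line 8: ['tomato'] (min_width=6, slack=5)
Line 9: ['pencil', 'sand'] (min_width=11, slack=0)
Line 10: ['robot'] (min_width=5, slack=6)
Line 11: ['string', 'new'] (min_width=10, slack=1)
Line 12: ['bus', 'music'] (min_width=9, slack=2)
Line 13: ['silver'] (min_width=6, slack=5)
Total lines: 13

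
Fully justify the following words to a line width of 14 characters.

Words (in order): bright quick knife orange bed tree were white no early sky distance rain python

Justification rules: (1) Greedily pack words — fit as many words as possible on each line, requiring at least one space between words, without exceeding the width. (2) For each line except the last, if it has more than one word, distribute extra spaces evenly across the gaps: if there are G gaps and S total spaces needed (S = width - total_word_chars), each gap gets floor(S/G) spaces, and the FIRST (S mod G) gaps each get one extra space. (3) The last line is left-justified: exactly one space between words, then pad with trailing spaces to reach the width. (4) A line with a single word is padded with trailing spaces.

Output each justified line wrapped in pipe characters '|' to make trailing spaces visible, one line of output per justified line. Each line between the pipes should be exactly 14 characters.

Line 1: ['bright', 'quick'] (min_width=12, slack=2)
Line 2: ['knife', 'orange'] (min_width=12, slack=2)
Line 3: ['bed', 'tree', 'were'] (min_width=13, slack=1)
Line 4: ['white', 'no', 'early'] (min_width=14, slack=0)
Line 5: ['sky', 'distance'] (min_width=12, slack=2)
Line 6: ['rain', 'python'] (min_width=11, slack=3)

Answer: |bright   quick|
|knife   orange|
|bed  tree were|
|white no early|
|sky   distance|
|rain python   |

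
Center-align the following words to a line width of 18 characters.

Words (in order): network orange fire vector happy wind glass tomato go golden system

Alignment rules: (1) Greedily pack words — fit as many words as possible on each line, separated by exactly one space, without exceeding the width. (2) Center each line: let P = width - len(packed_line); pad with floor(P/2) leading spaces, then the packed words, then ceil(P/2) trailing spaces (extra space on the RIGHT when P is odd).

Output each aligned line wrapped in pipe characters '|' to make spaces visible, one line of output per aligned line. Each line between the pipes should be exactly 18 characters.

Line 1: ['network', 'orange'] (min_width=14, slack=4)
Line 2: ['fire', 'vector', 'happy'] (min_width=17, slack=1)
Line 3: ['wind', 'glass', 'tomato'] (min_width=17, slack=1)
Line 4: ['go', 'golden', 'system'] (min_width=16, slack=2)

Answer: |  network orange  |
|fire vector happy |
|wind glass tomato |
| go golden system |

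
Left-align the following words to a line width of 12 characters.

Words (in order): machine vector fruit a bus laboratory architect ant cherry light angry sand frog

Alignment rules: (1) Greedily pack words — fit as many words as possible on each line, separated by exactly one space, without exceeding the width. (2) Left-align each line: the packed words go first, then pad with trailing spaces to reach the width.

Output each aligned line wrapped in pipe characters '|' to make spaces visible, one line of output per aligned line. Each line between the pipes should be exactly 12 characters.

Line 1: ['machine'] (min_width=7, slack=5)
Line 2: ['vector', 'fruit'] (min_width=12, slack=0)
Line 3: ['a', 'bus'] (min_width=5, slack=7)
Line 4: ['laboratory'] (min_width=10, slack=2)
Line 5: ['architect'] (min_width=9, slack=3)
Line 6: ['ant', 'cherry'] (min_width=10, slack=2)
Line 7: ['light', 'angry'] (min_width=11, slack=1)
Line 8: ['sand', 'frog'] (min_width=9, slack=3)

Answer: |machine     |
|vector fruit|
|a bus       |
|laboratory  |
|architect   |
|ant cherry  |
|light angry |
|sand frog   |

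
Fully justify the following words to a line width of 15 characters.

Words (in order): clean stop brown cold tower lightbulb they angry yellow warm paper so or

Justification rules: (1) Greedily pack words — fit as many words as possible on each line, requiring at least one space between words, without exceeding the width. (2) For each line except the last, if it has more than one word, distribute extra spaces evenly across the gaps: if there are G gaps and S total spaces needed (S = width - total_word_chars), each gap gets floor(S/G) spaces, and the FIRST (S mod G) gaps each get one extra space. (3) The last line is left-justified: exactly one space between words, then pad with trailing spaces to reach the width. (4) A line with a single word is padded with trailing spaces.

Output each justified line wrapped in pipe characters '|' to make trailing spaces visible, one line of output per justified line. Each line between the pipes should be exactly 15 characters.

Answer: |clean      stop|
|brown      cold|
|tower lightbulb|
|they      angry|
|yellow     warm|
|paper so or    |

Derivation:
Line 1: ['clean', 'stop'] (min_width=10, slack=5)
Line 2: ['brown', 'cold'] (min_width=10, slack=5)
Line 3: ['tower', 'lightbulb'] (min_width=15, slack=0)
Line 4: ['they', 'angry'] (min_width=10, slack=5)
Line 5: ['yellow', 'warm'] (min_width=11, slack=4)
Line 6: ['paper', 'so', 'or'] (min_width=11, slack=4)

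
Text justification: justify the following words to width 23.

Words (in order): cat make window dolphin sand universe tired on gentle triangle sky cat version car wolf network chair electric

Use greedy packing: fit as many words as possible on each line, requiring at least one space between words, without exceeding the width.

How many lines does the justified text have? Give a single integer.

Line 1: ['cat', 'make', 'window', 'dolphin'] (min_width=23, slack=0)
Line 2: ['sand', 'universe', 'tired', 'on'] (min_width=22, slack=1)
Line 3: ['gentle', 'triangle', 'sky', 'cat'] (min_width=23, slack=0)
Line 4: ['version', 'car', 'wolf'] (min_width=16, slack=7)
Line 5: ['network', 'chair', 'electric'] (min_width=22, slack=1)
Total lines: 5

Answer: 5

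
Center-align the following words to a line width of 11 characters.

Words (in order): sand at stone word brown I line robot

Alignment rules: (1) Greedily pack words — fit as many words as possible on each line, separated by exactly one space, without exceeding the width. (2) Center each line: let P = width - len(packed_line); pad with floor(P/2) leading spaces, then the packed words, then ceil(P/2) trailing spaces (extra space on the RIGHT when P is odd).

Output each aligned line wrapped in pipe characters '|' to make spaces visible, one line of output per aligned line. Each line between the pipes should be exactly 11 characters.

Answer: |  sand at  |
|stone word |
|  brown I  |
|line robot |

Derivation:
Line 1: ['sand', 'at'] (min_width=7, slack=4)
Line 2: ['stone', 'word'] (min_width=10, slack=1)
Line 3: ['brown', 'I'] (min_width=7, slack=4)
Line 4: ['line', 'robot'] (min_width=10, slack=1)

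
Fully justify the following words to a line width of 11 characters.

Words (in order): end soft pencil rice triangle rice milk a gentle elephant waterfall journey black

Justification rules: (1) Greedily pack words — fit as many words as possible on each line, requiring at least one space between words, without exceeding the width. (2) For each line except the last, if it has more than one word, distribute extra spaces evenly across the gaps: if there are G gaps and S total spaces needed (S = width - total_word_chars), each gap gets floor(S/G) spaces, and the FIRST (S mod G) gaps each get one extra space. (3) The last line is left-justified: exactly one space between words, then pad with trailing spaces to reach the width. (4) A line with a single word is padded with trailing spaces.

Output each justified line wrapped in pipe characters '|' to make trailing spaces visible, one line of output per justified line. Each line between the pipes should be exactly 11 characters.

Answer: |end    soft|
|pencil rice|
|triangle   |
|rice milk a|
|gentle     |
|elephant   |
|waterfall  |
|journey    |
|black      |

Derivation:
Line 1: ['end', 'soft'] (min_width=8, slack=3)
Line 2: ['pencil', 'rice'] (min_width=11, slack=0)
Line 3: ['triangle'] (min_width=8, slack=3)
Line 4: ['rice', 'milk', 'a'] (min_width=11, slack=0)
Line 5: ['gentle'] (min_width=6, slack=5)
Line 6: ['elephant'] (min_width=8, slack=3)
Line 7: ['waterfall'] (min_width=9, slack=2)
Line 8: ['journey'] (min_width=7, slack=4)
Line 9: ['black'] (min_width=5, slack=6)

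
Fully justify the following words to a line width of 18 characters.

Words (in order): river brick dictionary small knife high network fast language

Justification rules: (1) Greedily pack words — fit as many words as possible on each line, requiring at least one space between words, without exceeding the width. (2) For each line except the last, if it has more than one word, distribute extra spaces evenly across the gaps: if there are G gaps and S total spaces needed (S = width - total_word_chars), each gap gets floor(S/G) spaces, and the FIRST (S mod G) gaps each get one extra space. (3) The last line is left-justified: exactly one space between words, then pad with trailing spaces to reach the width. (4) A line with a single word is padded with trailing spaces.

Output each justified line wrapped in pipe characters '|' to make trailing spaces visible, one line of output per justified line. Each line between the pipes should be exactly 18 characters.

Answer: |river        brick|
|dictionary   small|
|knife high network|
|fast language     |

Derivation:
Line 1: ['river', 'brick'] (min_width=11, slack=7)
Line 2: ['dictionary', 'small'] (min_width=16, slack=2)
Line 3: ['knife', 'high', 'network'] (min_width=18, slack=0)
Line 4: ['fast', 'language'] (min_width=13, slack=5)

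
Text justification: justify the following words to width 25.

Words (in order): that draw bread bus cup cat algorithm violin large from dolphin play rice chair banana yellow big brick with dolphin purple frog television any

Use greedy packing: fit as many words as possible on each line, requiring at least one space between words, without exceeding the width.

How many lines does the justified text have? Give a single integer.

Answer: 7

Derivation:
Line 1: ['that', 'draw', 'bread', 'bus', 'cup'] (min_width=23, slack=2)
Line 2: ['cat', 'algorithm', 'violin'] (min_width=20, slack=5)
Line 3: ['large', 'from', 'dolphin', 'play'] (min_width=23, slack=2)
Line 4: ['rice', 'chair', 'banana', 'yellow'] (min_width=24, slack=1)
Line 5: ['big', 'brick', 'with', 'dolphin'] (min_width=22, slack=3)
Line 6: ['purple', 'frog', 'television'] (min_width=22, slack=3)
Line 7: ['any'] (min_width=3, slack=22)
Total lines: 7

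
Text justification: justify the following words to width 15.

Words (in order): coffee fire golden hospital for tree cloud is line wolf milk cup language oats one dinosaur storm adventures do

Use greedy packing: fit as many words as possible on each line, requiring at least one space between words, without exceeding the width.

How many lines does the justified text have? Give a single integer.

Line 1: ['coffee', 'fire'] (min_width=11, slack=4)
Line 2: ['golden', 'hospital'] (min_width=15, slack=0)
Line 3: ['for', 'tree', 'cloud'] (min_width=14, slack=1)
Line 4: ['is', 'line', 'wolf'] (min_width=12, slack=3)
Line 5: ['milk', 'cup'] (min_width=8, slack=7)
Line 6: ['language', 'oats'] (min_width=13, slack=2)
Line 7: ['one', 'dinosaur'] (min_width=12, slack=3)
Line 8: ['storm'] (min_width=5, slack=10)
Line 9: ['adventures', 'do'] (min_width=13, slack=2)
Total lines: 9

Answer: 9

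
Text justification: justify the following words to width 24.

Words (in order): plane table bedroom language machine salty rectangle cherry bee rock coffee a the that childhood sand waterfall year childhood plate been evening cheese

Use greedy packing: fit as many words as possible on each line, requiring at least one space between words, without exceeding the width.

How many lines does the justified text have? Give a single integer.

Answer: 7

Derivation:
Line 1: ['plane', 'table', 'bedroom'] (min_width=19, slack=5)
Line 2: ['language', 'machine', 'salty'] (min_width=22, slack=2)
Line 3: ['rectangle', 'cherry', 'bee'] (min_width=20, slack=4)
Line 4: ['rock', 'coffee', 'a', 'the', 'that'] (min_width=22, slack=2)
Line 5: ['childhood', 'sand', 'waterfall'] (min_width=24, slack=0)
Line 6: ['year', 'childhood', 'plate'] (min_width=20, slack=4)
Line 7: ['been', 'evening', 'cheese'] (min_width=19, slack=5)
Total lines: 7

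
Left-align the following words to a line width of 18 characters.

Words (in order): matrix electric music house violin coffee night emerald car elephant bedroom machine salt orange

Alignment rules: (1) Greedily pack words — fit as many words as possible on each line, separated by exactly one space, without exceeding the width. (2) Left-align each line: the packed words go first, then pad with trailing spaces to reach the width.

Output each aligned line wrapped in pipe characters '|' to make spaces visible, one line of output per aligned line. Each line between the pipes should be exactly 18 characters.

Line 1: ['matrix', 'electric'] (min_width=15, slack=3)
Line 2: ['music', 'house', 'violin'] (min_width=18, slack=0)
Line 3: ['coffee', 'night'] (min_width=12, slack=6)
Line 4: ['emerald', 'car'] (min_width=11, slack=7)
Line 5: ['elephant', 'bedroom'] (min_width=16, slack=2)
Line 6: ['machine', 'salt'] (min_width=12, slack=6)
Line 7: ['orange'] (min_width=6, slack=12)

Answer: |matrix electric   |
|music house violin|
|coffee night      |
|emerald car       |
|elephant bedroom  |
|machine salt      |
|orange            |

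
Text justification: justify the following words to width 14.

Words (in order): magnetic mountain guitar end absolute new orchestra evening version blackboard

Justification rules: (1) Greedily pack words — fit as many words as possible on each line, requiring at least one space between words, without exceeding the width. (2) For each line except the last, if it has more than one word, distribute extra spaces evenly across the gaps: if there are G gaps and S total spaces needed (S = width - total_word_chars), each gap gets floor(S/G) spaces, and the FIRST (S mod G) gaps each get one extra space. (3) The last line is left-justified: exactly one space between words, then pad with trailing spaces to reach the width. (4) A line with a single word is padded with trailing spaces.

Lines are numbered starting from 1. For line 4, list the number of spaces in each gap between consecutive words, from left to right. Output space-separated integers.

Line 1: ['magnetic'] (min_width=8, slack=6)
Line 2: ['mountain'] (min_width=8, slack=6)
Line 3: ['guitar', 'end'] (min_width=10, slack=4)
Line 4: ['absolute', 'new'] (min_width=12, slack=2)
Line 5: ['orchestra'] (min_width=9, slack=5)
Line 6: ['evening'] (min_width=7, slack=7)
Line 7: ['version'] (min_width=7, slack=7)
Line 8: ['blackboard'] (min_width=10, slack=4)

Answer: 3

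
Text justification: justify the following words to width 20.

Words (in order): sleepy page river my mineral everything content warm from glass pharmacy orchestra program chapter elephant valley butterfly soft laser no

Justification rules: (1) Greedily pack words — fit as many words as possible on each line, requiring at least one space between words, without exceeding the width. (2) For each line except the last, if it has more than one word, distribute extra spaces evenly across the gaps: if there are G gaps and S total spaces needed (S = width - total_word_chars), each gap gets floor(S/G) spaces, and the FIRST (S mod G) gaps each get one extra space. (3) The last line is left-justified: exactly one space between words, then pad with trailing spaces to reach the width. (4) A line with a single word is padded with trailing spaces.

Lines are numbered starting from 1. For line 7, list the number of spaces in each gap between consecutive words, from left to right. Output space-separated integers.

Answer: 5

Derivation:
Line 1: ['sleepy', 'page', 'river', 'my'] (min_width=20, slack=0)
Line 2: ['mineral', 'everything'] (min_width=18, slack=2)
Line 3: ['content', 'warm', 'from'] (min_width=17, slack=3)
Line 4: ['glass', 'pharmacy'] (min_width=14, slack=6)
Line 5: ['orchestra', 'program'] (min_width=17, slack=3)
Line 6: ['chapter', 'elephant'] (min_width=16, slack=4)
Line 7: ['valley', 'butterfly'] (min_width=16, slack=4)
Line 8: ['soft', 'laser', 'no'] (min_width=13, slack=7)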